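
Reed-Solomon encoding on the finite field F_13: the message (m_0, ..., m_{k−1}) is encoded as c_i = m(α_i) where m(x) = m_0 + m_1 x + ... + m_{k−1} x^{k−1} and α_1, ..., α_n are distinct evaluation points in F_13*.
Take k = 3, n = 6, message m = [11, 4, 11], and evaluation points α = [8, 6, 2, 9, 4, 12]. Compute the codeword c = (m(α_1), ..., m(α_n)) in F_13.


c = [6, 2, 11, 2, 8, 5]

Message polynomial: m(x) = 11 + 4·x + 11·x^2 (mod 13).
For each evaluation point α_i, compute m(α_i) mod 13:
  α_1 = 8: Horner steps 11 → 1 → 6, so m(8) = 6.
  α_2 = 6: Horner steps 11 → 5 → 2, so m(6) = 2.
  α_3 = 2: Horner steps 11 → 0 → 11, so m(2) = 11.
  α_4 = 9: Horner steps 11 → 12 → 2, so m(9) = 2.
  α_5 = 4: Horner steps 11 → 9 → 8, so m(4) = 8.
  α_6 = 12: Horner steps 11 → 6 → 5, so m(12) = 5.
Codeword c = [6, 2, 11, 2, 8, 5] ∈ F_13^6.


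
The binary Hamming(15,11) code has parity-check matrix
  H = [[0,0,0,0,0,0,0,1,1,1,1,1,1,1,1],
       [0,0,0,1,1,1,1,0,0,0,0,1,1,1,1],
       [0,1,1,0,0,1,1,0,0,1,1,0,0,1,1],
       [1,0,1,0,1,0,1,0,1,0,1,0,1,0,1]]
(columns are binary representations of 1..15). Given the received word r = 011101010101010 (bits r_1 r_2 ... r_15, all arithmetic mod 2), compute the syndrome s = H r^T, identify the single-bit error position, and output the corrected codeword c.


s = (0, 0, 1, 1)^T, error position = 3, corrected codeword c = 010101010101010

Compute s = H r^T mod 2 one row at a time:
  s_1 = 1 + 0 + 1 + 0 + 1 + 0 + 1 + 0 = 4 ≡ 0 (mod 2).
  s_2 = 1 + 0 + 1 + 0 + 1 + 0 + 1 + 0 = 4 ≡ 0 (mod 2).
  s_3 = 1 + 1 + 1 + 0 + 1 + 0 + 1 + 0 = 5 ≡ 1 (mod 2).
  s_4 = 0 + 1 + 0 + 0 + 0 + 0 + 0 + 0 = 1 ≡ 1 (mod 2).
s = (0, 0, 1, 1)^T — this equals column 3 of H (binary 0011), so error is at position 3.
Correct: flip bit 3 of r = 011101010101010 to get c = 010101010101010.


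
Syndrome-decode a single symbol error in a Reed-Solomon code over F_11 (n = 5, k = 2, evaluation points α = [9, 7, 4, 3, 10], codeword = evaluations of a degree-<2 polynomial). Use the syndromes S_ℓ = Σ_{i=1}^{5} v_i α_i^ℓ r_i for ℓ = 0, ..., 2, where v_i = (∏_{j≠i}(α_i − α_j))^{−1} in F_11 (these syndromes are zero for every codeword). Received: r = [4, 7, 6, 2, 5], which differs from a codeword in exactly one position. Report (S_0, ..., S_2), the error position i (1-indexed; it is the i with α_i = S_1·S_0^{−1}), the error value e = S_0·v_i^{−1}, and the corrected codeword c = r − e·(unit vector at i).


S = (6, 5, 6), error at position 5, error magnitude e = 8, c = [4, 7, 6, 2, 8].

Step 1: column multipliers v_i = (∏_{j≠i}(α_i − α_j))^{−1} mod 11.
  i = 1 (α = 9): (9−7)(9−4)(9−3)(9−10) = 2·5·6·(−1) = −60 ≡ 6, so v_1 = 6^{−1} = 2 (mod 11).
  i = 2 (α = 7): (7−9)(7−4)(7−3)(7−10) = (−2)·3·4·(−3) = 72 ≡ 6, so v_2 = 6^{−1} = 2 (mod 11).
  i = 3 (α = 4): (4−9)(4−7)(4−3)(4−10) = (−5)·(−3)·1·(−6) = −90 ≡ 9, so v_3 = 9^{−1} = 5 (mod 11).
  i = 4 (α = 3): (3−9)(3−7)(3−4)(3−10) = (−6)·(−4)·(−1)·(−7) = 168 ≡ 3, so v_4 = 3^{−1} = 4 (mod 11).
  i = 5 (α = 10): (10−9)(10−7)(10−4)(10−3) = 1·3·6·7 = 126 ≡ 5, so v_5 = 5^{−1} = 9 (mod 11).
  v = [2, 2, 5, 4, 9].
Step 2: syndromes of r = [4, 7, 6, 2, 5] (all sums mod 11).
  S_0 = Σ v_i r_i = 2·4 + 2·7 + 5·6 + 4·2 + 9·5 = 105 ≡ 6.
  S_1 = Σ v_i α_i r_i = 2·9·4 + 2·7·7 + 5·4·6 + 4·3·2 + 9·10·5 = 764 ≡ 5.
  α_i^2 mod 11 = [4, 5, 5, 9, 1].
  S_2 = Σ v_i α_i^2 r_i = 2·4·4 + 2·5·7 + 5·5·6 + 4·9·2 + 9·1·5 = 369 ≡ 6.
  S = (6, 5, 6) ≠ 0, so r is not a codeword (an error is present).
Step 3: locate the error. For a single error e at position i, S_ℓ = v_i·e·α_i^ℓ, so α_err = S_1/S_0.
  S_0^{−1} = 6^{−1} = 2 (mod 11), so α_err = 5·2 = 10 ≡ 10 = α_5. Error position i = 5.
  Consistency check: S_2/S_1 = 6·9 = 54 ≡ 10 = α_err ✓ (single-error assumption holds).
Step 4: error magnitude e = S_0/v_5 = S_0·∏_{j≠5}(α_5 − α_j) = 6·5 = 30 ≡ 8 (mod 11).
Step 5: correct position 5: c_5 = r_5 − e = 5 − 8 ≡ 8 (mod 11). Hence c = [4, 7, 6, 2, 8].
  Check: interpolating c through the α_i gives m(x) = 1 + 4·x (degree < 2) with m(α_i) = c_i for every i, so c is indeed a codeword.


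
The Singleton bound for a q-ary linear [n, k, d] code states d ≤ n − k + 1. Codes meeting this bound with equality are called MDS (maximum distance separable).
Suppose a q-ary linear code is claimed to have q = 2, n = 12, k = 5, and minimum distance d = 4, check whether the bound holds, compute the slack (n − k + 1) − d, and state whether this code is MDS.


Singleton RHS = n − k + 1 = 8, slack = 4, bound satisfied, not MDS.

Singleton bound: d ≤ n − k + 1.
Here n = 12, k = 5, so n − k + 1 = 8.
Given d = 4, check d ≤ 8: YES.
Slack = (n − k + 1) − d = 4.
The code is NOT MDS (slack = 4 > 0).
Description: the claimed parameters are [12, 5, 4]_2; such a code would be non-MDS.


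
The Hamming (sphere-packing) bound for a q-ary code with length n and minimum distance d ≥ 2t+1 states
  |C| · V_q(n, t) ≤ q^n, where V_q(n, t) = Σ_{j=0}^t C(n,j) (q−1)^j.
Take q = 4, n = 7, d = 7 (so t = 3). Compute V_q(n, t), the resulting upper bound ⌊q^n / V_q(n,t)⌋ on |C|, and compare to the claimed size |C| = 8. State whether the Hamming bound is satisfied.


V_q(n, t) = 1156, q^n = 16384, Hamming bound = 14, |C| = 8 ≤ bound (satisfied).

Step 1: Compute V_q(n, t) = Σ_{j=0}^3 C(n, j) (q−1)^j.
  j = 0: C(7,0)·(3)^0 = 1·1 = 1.
  j = 1: C(7,1)·(3)^1 = 7·3 = 21.
  j = 2: C(7,2)·(3)^2 = 21·9 = 189.
  j = 3: C(7,3)·(3)^3 = 35·27 = 945.
  V_q(n, t) = 1 + 21 + 189 + 945 = 1156.
Step 2: q^n = 4^7 = 16384.
Step 3: Hamming bound ⌊q^n / V_q(n,t)⌋ = ⌊16384/1156⌋ = 14.
Step 4: Compare |C| = 8 to 14: satisfied.
The claimed |C| lies below the Hamming bound.


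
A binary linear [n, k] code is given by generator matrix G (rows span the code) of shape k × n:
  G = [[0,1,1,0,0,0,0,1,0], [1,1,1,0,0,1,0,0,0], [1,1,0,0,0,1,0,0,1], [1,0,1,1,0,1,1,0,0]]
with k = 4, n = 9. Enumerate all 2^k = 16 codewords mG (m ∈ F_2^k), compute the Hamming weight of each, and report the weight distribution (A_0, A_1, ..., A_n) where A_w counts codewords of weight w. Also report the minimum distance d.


Weight distribution: A_0 = 1, A_2 = 1, A_3 = 4, A_4 = 4, A_5 = 4, A_6 = 1, A_8 = 1. Minimum distance d = 2.

Enumerate all 2^4 = 16 messages m ∈ F_2^4.
For each, compute codeword c = mG in F_2^9, then tally its weight.
  m = 0000 → c = 000000000, weight = 0.
  m = 1000 → c = 011000010, weight = 3.
  m = 0100 → c = 111001000, weight = 4.
  m = 1100 → c = 100001010, weight = 3.
  m = 0010 → c = 110001001, weight = 4.
  m = 1010 → c = 101001011, weight = 5.
  m = 0110 → c = 001000001, weight = 2.
  m = 1110 → c = 010000011, weight = 3.
  m = 0001 → c = 101101100, weight = 5.
  m = 1001 → c = 110101110, weight = 6.
  m = 0101 → c = 010100100, weight = 3.
  m = 1101 → c = 001100110, weight = 4.
  m = 0011 → c = 011100101, weight = 5.
  m = 1011 → c = 000100111, weight = 4.
  m = 0111 → c = 100101101, weight = 5.
  m = 1111 → c = 111101111, weight = 8.
Tally weights:
  weight 0: 1 codewords.
  weight 2: 1 codewords.
  weight 3: 4 codewords.
  weight 4: 4 codewords.
  weight 5: 4 codewords.
  weight 6: 1 codewords.
  weight 8: 1 codewords.
Minimum distance d = smallest w > 0 with A_w > 0 = 2.
Sanity: Σ A_w = 16 = 2^4 = 16 ✓.


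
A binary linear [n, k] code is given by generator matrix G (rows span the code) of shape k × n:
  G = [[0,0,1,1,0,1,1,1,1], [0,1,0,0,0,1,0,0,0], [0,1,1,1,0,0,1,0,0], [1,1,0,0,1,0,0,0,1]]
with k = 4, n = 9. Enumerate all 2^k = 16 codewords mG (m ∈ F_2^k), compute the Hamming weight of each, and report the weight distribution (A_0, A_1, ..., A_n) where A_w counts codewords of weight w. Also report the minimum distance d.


Weight distribution: A_0 = 1, A_2 = 2, A_4 = 7, A_6 = 4, A_8 = 2. Minimum distance d = 2.

Enumerate all 2^4 = 16 messages m ∈ F_2^4.
For each, compute codeword c = mG in F_2^9, then tally its weight.
  m = 0000 → c = 000000000, weight = 0.
  m = 1000 → c = 001101111, weight = 6.
  m = 0100 → c = 010001000, weight = 2.
  m = 1100 → c = 011100111, weight = 6.
  m = 0010 → c = 011100100, weight = 4.
  m = 1010 → c = 010001011, weight = 4.
  m = 0110 → c = 001101100, weight = 4.
  m = 1110 → c = 000000011, weight = 2.
  m = 0001 → c = 110010001, weight = 4.
  m = 1001 → c = 111111110, weight = 8.
  m = 0101 → c = 100011001, weight = 4.
  m = 1101 → c = 101110110, weight = 6.
  m = 0011 → c = 101110101, weight = 6.
  m = 1011 → c = 100011010, weight = 4.
  m = 0111 → c = 111111101, weight = 8.
  m = 1111 → c = 110010010, weight = 4.
Tally weights:
  weight 0: 1 codewords.
  weight 2: 2 codewords.
  weight 4: 7 codewords.
  weight 6: 4 codewords.
  weight 8: 2 codewords.
Minimum distance d = smallest w > 0 with A_w > 0 = 2.
Sanity: Σ A_w = 16 = 2^4 = 16 ✓.


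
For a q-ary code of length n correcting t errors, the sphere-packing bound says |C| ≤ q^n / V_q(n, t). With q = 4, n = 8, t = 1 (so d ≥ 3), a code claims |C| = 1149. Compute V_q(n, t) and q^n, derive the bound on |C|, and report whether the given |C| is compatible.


V_q(n, t) = 25, q^n = 65536, Hamming bound = 2621, |C| = 1149 ≤ bound (satisfied).

Step 1: Compute V_q(n, t) = Σ_{j=0}^1 C(n, j) (q−1)^j.
  j = 0: C(8,0)·(3)^0 = 1·1 = 1.
  j = 1: C(8,1)·(3)^1 = 8·3 = 24.
  V_q(n, t) = 1 + 24 = 25.
Step 2: q^n = 4^8 = 65536.
Step 3: Hamming bound ⌊q^n / V_q(n,t)⌋ = ⌊65536/25⌋ = 2621.
Step 4: Compare |C| = 1149 to 2621: satisfied.
The claimed |C| lies below the Hamming bound.


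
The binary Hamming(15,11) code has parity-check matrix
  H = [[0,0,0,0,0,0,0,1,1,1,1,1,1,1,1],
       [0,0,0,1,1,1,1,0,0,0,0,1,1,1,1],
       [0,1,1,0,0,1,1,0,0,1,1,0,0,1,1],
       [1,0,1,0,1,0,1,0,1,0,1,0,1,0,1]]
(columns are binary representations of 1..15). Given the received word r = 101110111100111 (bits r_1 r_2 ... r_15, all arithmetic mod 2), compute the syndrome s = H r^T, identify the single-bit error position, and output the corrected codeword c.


s = (0, 0, 1, 1)^T, error position = 3, corrected codeword c = 100110111100111

Compute s = H r^T mod 2 one row at a time:
  s_1 = 1 + 1 + 1 + 0 + 0 + 1 + 1 + 1 = 6 ≡ 0 (mod 2).
  s_2 = 1 + 1 + 0 + 1 + 0 + 1 + 1 + 1 = 6 ≡ 0 (mod 2).
  s_3 = 0 + 1 + 0 + 1 + 1 + 0 + 1 + 1 = 5 ≡ 1 (mod 2).
  s_4 = 1 + 1 + 1 + 1 + 1 + 0 + 1 + 1 = 7 ≡ 1 (mod 2).
s = (0, 0, 1, 1)^T — this equals column 3 of H (binary 0011), so error is at position 3.
Correct: flip bit 3 of r = 101110111100111 to get c = 100110111100111.


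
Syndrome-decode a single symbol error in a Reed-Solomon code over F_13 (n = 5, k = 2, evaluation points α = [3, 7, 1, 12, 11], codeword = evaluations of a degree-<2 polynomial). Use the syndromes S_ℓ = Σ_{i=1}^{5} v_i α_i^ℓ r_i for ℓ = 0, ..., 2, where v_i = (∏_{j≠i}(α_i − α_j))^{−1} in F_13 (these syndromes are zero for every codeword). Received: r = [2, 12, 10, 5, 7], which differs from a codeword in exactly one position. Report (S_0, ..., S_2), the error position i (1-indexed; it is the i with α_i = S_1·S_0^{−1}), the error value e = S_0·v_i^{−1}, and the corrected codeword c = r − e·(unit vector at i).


S = (10, 6, 1), error at position 5, error magnitude e = 11, c = [2, 12, 10, 5, 9].

Step 1: column multipliers v_i = (∏_{j≠i}(α_i − α_j))^{−1} mod 13.
  i = 1 (α = 3): (3−7)(3−1)(3−12)(3−11) = (−4)·2·(−9)·(−8) = −576 ≡ 9, so v_1 = 9^{−1} = 3 (mod 13).
  i = 2 (α = 7): (7−3)(7−1)(7−12)(7−11) = 4·6·(−5)·(−4) = 480 ≡ 12, so v_2 = 12^{−1} = 12 (mod 13).
  i = 3 (α = 1): (1−3)(1−7)(1−12)(1−11) = (−2)·(−6)·(−11)·(−10) = 1320 ≡ 7, so v_3 = 7^{−1} = 2 (mod 13).
  i = 4 (α = 12): (12−3)(12−7)(12−1)(12−11) = 9·5·11·1 = 495 ≡ 1, so v_4 = 1^{−1} = 1 (mod 13).
  i = 5 (α = 11): (11−3)(11−7)(11−1)(11−12) = 8·4·10·(−1) = −320 ≡ 5, so v_5 = 5^{−1} = 8 (mod 13).
  v = [3, 12, 2, 1, 8].
Step 2: syndromes of r = [2, 12, 10, 5, 7] (all sums mod 13).
  S_0 = Σ v_i r_i = 3·2 + 12·12 + 2·10 + 1·5 + 8·7 = 231 ≡ 10.
  S_1 = Σ v_i α_i r_i = 3·3·2 + 12·7·12 + 2·1·10 + 1·12·5 + 8·11·7 = 1722 ≡ 6.
  α_i^2 mod 13 = [9, 10, 1, 1, 4].
  S_2 = Σ v_i α_i^2 r_i = 3·9·2 + 12·10·12 + 2·1·10 + 1·1·5 + 8·4·7 = 1743 ≡ 1.
  S = (10, 6, 1) ≠ 0, so r is not a codeword (an error is present).
Step 3: locate the error. For a single error e at position i, S_ℓ = v_i·e·α_i^ℓ, so α_err = S_1/S_0.
  S_0^{−1} = 10^{−1} = 4 (mod 13), so α_err = 6·4 = 24 ≡ 11 = α_5. Error position i = 5.
  Consistency check: S_2/S_1 = 1·11 = 11 ≡ 11 = α_err ✓ (single-error assumption holds).
Step 4: error magnitude e = S_0/v_5 = S_0·∏_{j≠5}(α_5 − α_j) = 10·5 = 50 ≡ 11 (mod 13).
Step 5: correct position 5: c_5 = r_5 − e = 7 − 11 ≡ 9 (mod 13). Hence c = [2, 12, 10, 5, 9].
  Check: interpolating c through the α_i gives m(x) = 1 + 9·x (degree < 2) with m(α_i) = c_i for every i, so c is indeed a codeword.


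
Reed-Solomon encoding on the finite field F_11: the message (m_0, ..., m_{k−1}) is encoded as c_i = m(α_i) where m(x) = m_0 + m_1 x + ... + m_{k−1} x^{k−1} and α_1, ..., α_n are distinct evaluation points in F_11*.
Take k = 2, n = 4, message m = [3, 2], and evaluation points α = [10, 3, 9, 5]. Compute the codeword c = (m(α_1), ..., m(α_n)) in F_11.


c = [1, 9, 10, 2]

Message polynomial: m(x) = 3 + 2·x (mod 11).
For each evaluation point α_i, compute m(α_i) mod 11:
  α_1 = 10: Horner steps 2 → 1, so m(10) = 1.
  α_2 = 3: Horner steps 2 → 9, so m(3) = 9.
  α_3 = 9: Horner steps 2 → 10, so m(9) = 10.
  α_4 = 5: Horner steps 2 → 2, so m(5) = 2.
Codeword c = [1, 9, 10, 2] ∈ F_11^4.


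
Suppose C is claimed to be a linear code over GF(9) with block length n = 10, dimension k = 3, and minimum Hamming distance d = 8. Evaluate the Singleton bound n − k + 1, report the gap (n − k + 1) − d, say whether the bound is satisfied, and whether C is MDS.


Singleton RHS = n − k + 1 = 8, slack = 0, bound satisfied, MDS.

Singleton bound: d ≤ n − k + 1.
Here n = 10, k = 3, so n − k + 1 = 8.
Given d = 8, check d ≤ 8: YES.
Slack = (n − k + 1) − d = 0.
The code is MDS (slack = 0).
Description: the claimed parameters are [10, 3, 8]_9; such a code would be MDS (meets Singleton bound).


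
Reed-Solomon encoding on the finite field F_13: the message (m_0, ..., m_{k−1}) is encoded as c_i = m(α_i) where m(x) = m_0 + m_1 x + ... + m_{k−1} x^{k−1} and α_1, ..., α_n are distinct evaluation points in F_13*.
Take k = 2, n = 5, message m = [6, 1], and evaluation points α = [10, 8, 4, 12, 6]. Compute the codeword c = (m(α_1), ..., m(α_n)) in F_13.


c = [3, 1, 10, 5, 12]

Message polynomial: m(x) = 6 + 1·x (mod 13).
For each evaluation point α_i, compute m(α_i) mod 13:
  α_1 = 10: Horner steps 1 → 3, so m(10) = 3.
  α_2 = 8: Horner steps 1 → 1, so m(8) = 1.
  α_3 = 4: Horner steps 1 → 10, so m(4) = 10.
  α_4 = 12: Horner steps 1 → 5, so m(12) = 5.
  α_5 = 6: Horner steps 1 → 12, so m(6) = 12.
Codeword c = [3, 1, 10, 5, 12] ∈ F_13^5.


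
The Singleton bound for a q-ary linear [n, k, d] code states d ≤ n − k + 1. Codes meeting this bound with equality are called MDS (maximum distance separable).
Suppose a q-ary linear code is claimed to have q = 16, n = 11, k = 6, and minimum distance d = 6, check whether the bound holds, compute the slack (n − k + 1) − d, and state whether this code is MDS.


Singleton RHS = n − k + 1 = 6, slack = 0, bound satisfied, MDS.

Singleton bound: d ≤ n − k + 1.
Here n = 11, k = 6, so n − k + 1 = 6.
Given d = 6, check d ≤ 6: YES.
Slack = (n − k + 1) − d = 0.
The code is MDS (slack = 0).
Description: the claimed parameters are [11, 6, 6]_16; such a code would be MDS (meets Singleton bound).


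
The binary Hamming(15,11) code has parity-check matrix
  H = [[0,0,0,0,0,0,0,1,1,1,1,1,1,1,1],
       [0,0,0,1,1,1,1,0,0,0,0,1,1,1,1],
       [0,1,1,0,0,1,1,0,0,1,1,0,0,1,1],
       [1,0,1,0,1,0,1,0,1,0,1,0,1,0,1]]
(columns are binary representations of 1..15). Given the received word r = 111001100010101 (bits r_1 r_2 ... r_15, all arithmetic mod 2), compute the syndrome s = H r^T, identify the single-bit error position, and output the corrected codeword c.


s = (1, 0, 0, 0)^T, error position = 8, corrected codeword c = 111001110010101

Compute s = H r^T mod 2 one row at a time:
  s_1 = 0 + 0 + 0 + 1 + 0 + 1 + 0 + 1 = 3 ≡ 1 (mod 2).
  s_2 = 0 + 0 + 1 + 1 + 0 + 1 + 0 + 1 = 4 ≡ 0 (mod 2).
  s_3 = 1 + 1 + 1 + 1 + 0 + 1 + 0 + 1 = 6 ≡ 0 (mod 2).
  s_4 = 1 + 1 + 0 + 1 + 0 + 1 + 1 + 1 = 6 ≡ 0 (mod 2).
s = (1, 0, 0, 0)^T — this equals column 8 of H (binary 1000), so error is at position 8.
Correct: flip bit 8 of r = 111001100010101 to get c = 111001110010101.


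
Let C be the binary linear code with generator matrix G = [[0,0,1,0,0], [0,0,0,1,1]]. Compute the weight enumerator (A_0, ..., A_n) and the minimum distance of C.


Weight distribution: A_0 = 1, A_1 = 1, A_2 = 1, A_3 = 1. Minimum distance d = 1.

Enumerate all 2^2 = 4 messages m ∈ F_2^2.
For each, compute codeword c = mG in F_2^5, then tally its weight.
  m = 00 → c = 00000, weight = 0.
  m = 10 → c = 00100, weight = 1.
  m = 01 → c = 00011, weight = 2.
  m = 11 → c = 00111, weight = 3.
Tally weights:
  weight 0: 1 codewords.
  weight 1: 1 codewords.
  weight 2: 1 codewords.
  weight 3: 1 codewords.
Minimum distance d = smallest w > 0 with A_w > 0 = 1.
Sanity: Σ A_w = 4 = 2^2 = 4 ✓.


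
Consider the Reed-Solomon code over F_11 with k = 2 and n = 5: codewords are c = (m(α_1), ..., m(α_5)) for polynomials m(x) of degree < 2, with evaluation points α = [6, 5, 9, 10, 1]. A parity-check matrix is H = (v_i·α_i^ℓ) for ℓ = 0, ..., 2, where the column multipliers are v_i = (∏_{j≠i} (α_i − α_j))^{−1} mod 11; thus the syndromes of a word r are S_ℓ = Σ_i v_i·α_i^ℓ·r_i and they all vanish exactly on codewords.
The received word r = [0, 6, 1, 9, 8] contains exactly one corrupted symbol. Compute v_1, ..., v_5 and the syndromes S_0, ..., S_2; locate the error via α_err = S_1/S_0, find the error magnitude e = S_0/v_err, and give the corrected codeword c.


S = (10, 2, 7), error at position 3, error magnitude e = 8, c = [0, 6, 4, 9, 8].

Step 1: column multipliers v_i = (∏_{j≠i}(α_i − α_j))^{−1} mod 11.
  i = 1 (α = 6): (6−5)(6−9)(6−10)(6−1) = 1·(−3)·(−4)·5 = 60 ≡ 5, so v_1 = 5^{−1} = 9 (mod 11).
  i = 2 (α = 5): (5−6)(5−9)(5−10)(5−1) = (−1)·(−4)·(−5)·4 = −80 ≡ 8, so v_2 = 8^{−1} = 7 (mod 11).
  i = 3 (α = 9): (9−6)(9−5)(9−10)(9−1) = 3·4·(−1)·8 = −96 ≡ 3, so v_3 = 3^{−1} = 4 (mod 11).
  i = 4 (α = 10): (10−6)(10−5)(10−9)(10−1) = 4·5·1·9 = 180 ≡ 4, so v_4 = 4^{−1} = 3 (mod 11).
  i = 5 (α = 1): (1−6)(1−5)(1−9)(1−10) = (−5)·(−4)·(−8)·(−9) = 1440 ≡ 10, so v_5 = 10^{−1} = 10 (mod 11).
  v = [9, 7, 4, 3, 10].
Step 2: syndromes of r = [0, 6, 1, 9, 8] (all sums mod 11).
  S_0 = Σ v_i r_i = 9·0 + 7·6 + 4·1 + 3·9 + 10·8 = 153 ≡ 10.
  S_1 = Σ v_i α_i r_i = 9·6·0 + 7·5·6 + 4·9·1 + 3·10·9 + 10·1·8 = 596 ≡ 2.
  α_i^2 mod 11 = [3, 3, 4, 1, 1].
  S_2 = Σ v_i α_i^2 r_i = 9·3·0 + 7·3·6 + 4·4·1 + 3·1·9 + 10·1·8 = 249 ≡ 7.
  S = (10, 2, 7) ≠ 0, so r is not a codeword (an error is present).
Step 3: locate the error. For a single error e at position i, S_ℓ = v_i·e·α_i^ℓ, so α_err = S_1/S_0.
  S_0^{−1} = 10^{−1} = 10 (mod 11), so α_err = 2·10 = 20 ≡ 9 = α_3. Error position i = 3.
  Consistency check: S_2/S_1 = 7·6 = 42 ≡ 9 = α_err ✓ (single-error assumption holds).
Step 4: error magnitude e = S_0/v_3 = S_0·∏_{j≠3}(α_3 − α_j) = 10·3 = 30 ≡ 8 (mod 11).
Step 5: correct position 3: c_3 = r_3 − e = 1 − 8 ≡ 4 (mod 11). Hence c = [0, 6, 4, 9, 8].
  Check: interpolating c through the α_i gives m(x) = 3 + 5·x (degree < 2) with m(α_i) = c_i for every i, so c is indeed a codeword.


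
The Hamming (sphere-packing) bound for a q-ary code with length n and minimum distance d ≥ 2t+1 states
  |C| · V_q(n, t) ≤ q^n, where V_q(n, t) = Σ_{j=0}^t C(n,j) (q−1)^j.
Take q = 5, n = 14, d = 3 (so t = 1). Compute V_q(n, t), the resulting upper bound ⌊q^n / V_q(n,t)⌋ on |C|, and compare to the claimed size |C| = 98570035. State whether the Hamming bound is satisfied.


V_q(n, t) = 57, q^n = 6103515625, Hamming bound = 107079221, |C| = 98570035 ≤ bound (satisfied).

Step 1: Compute V_q(n, t) = Σ_{j=0}^1 C(n, j) (q−1)^j.
  j = 0: C(14,0)·(4)^0 = 1·1 = 1.
  j = 1: C(14,1)·(4)^1 = 14·4 = 56.
  V_q(n, t) = 1 + 56 = 57.
Step 2: q^n = 5^14 = 6103515625.
Step 3: Hamming bound ⌊q^n / V_q(n,t)⌋ = ⌊6103515625/57⌋ = 107079221.
Step 4: Compare |C| = 98570035 to 107079221: satisfied.
The claimed |C| lies below the Hamming bound.


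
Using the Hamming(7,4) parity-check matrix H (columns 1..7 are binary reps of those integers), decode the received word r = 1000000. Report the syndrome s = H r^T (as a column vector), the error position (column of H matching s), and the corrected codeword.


s = (0, 0, 1)^T, error position = 1, corrected codeword c = 0000000

Compute s = H r^T mod 2 one row at a time:
  s_1 = 0 + 0 + 0 + 0 = 0 ≡ 0 (mod 2).
  s_2 = 0 + 0 + 0 + 0 = 0 ≡ 0 (mod 2).
  s_3 = 1 + 0 + 0 + 0 = 1 ≡ 1 (mod 2).
s = (0, 0, 1)^T — this equals column 1 of H (binary 001), so error is at position 1.
Correct: flip bit 1 of r = 1000000 to get c = 0000000.


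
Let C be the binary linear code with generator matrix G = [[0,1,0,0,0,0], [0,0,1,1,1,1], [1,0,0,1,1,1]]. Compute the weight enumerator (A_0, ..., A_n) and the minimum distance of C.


Weight distribution: A_0 = 1, A_1 = 1, A_2 = 1, A_3 = 1, A_4 = 2, A_5 = 2. Minimum distance d = 1.

Enumerate all 2^3 = 8 messages m ∈ F_2^3.
For each, compute codeword c = mG in F_2^6, then tally its weight.
  m = 000 → c = 000000, weight = 0.
  m = 100 → c = 010000, weight = 1.
  m = 010 → c = 001111, weight = 4.
  m = 110 → c = 011111, weight = 5.
  m = 001 → c = 100111, weight = 4.
  m = 101 → c = 110111, weight = 5.
  m = 011 → c = 101000, weight = 2.
  m = 111 → c = 111000, weight = 3.
Tally weights:
  weight 0: 1 codewords.
  weight 1: 1 codewords.
  weight 2: 1 codewords.
  weight 3: 1 codewords.
  weight 4: 2 codewords.
  weight 5: 2 codewords.
Minimum distance d = smallest w > 0 with A_w > 0 = 1.
Sanity: Σ A_w = 8 = 2^3 = 8 ✓.


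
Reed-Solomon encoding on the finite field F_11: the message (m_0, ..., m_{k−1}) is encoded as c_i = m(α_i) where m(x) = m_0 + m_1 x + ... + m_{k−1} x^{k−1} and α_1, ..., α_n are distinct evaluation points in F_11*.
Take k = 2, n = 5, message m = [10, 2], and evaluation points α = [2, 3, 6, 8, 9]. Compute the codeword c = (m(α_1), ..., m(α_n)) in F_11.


c = [3, 5, 0, 4, 6]

Message polynomial: m(x) = 10 + 2·x (mod 11).
For each evaluation point α_i, compute m(α_i) mod 11:
  α_1 = 2: Horner steps 2 → 3, so m(2) = 3.
  α_2 = 3: Horner steps 2 → 5, so m(3) = 5.
  α_3 = 6: Horner steps 2 → 0, so m(6) = 0.
  α_4 = 8: Horner steps 2 → 4, so m(8) = 4.
  α_5 = 9: Horner steps 2 → 6, so m(9) = 6.
Codeword c = [3, 5, 0, 4, 6] ∈ F_11^5.


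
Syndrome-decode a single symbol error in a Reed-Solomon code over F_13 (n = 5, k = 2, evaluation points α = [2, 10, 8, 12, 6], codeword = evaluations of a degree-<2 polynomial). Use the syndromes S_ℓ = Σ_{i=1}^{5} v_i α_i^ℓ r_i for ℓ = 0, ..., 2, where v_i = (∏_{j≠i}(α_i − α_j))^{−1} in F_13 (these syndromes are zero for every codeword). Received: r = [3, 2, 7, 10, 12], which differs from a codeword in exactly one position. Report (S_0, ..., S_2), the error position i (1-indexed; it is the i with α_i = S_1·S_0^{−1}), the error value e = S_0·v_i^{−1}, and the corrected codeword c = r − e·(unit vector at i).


S = (8, 3, 6), error at position 1, error magnitude e = 7, c = [9, 2, 7, 10, 12].

Step 1: column multipliers v_i = (∏_{j≠i}(α_i − α_j))^{−1} mod 13.
  i = 1 (α = 2): (2−10)(2−8)(2−12)(2−6) = (−8)·(−6)·(−10)·(−4) = 1920 ≡ 9, so v_1 = 9^{−1} = 3 (mod 13).
  i = 2 (α = 10): (10−2)(10−8)(10−12)(10−6) = 8·2·(−2)·4 = −128 ≡ 2, so v_2 = 2^{−1} = 7 (mod 13).
  i = 3 (α = 8): (8−2)(8−10)(8−12)(8−6) = 6·(−2)·(−4)·2 = 96 ≡ 5, so v_3 = 5^{−1} = 8 (mod 13).
  i = 4 (α = 12): (12−2)(12−10)(12−8)(12−6) = 10·2·4·6 = 480 ≡ 12, so v_4 = 12^{−1} = 12 (mod 13).
  i = 5 (α = 6): (6−2)(6−10)(6−8)(6−12) = 4·(−4)·(−2)·(−6) = −192 ≡ 3, so v_5 = 3^{−1} = 9 (mod 13).
  v = [3, 7, 8, 12, 9].
Step 2: syndromes of r = [3, 2, 7, 10, 12] (all sums mod 13).
  S_0 = Σ v_i r_i = 3·3 + 7·2 + 8·7 + 12·10 + 9·12 = 307 ≡ 8.
  S_1 = Σ v_i α_i r_i = 3·2·3 + 7·10·2 + 8·8·7 + 12·12·10 + 9·6·12 = 2694 ≡ 3.
  α_i^2 mod 13 = [4, 9, 12, 1, 10].
  S_2 = Σ v_i α_i^2 r_i = 3·4·3 + 7·9·2 + 8·12·7 + 12·1·10 + 9·10·12 = 2034 ≡ 6.
  S = (8, 3, 6) ≠ 0, so r is not a codeword (an error is present).
Step 3: locate the error. For a single error e at position i, S_ℓ = v_i·e·α_i^ℓ, so α_err = S_1/S_0.
  S_0^{−1} = 8^{−1} = 5 (mod 13), so α_err = 3·5 = 15 ≡ 2 = α_1. Error position i = 1.
  Consistency check: S_2/S_1 = 6·9 = 54 ≡ 2 = α_err ✓ (single-error assumption holds).
Step 4: error magnitude e = S_0/v_1 = S_0·∏_{j≠1}(α_1 − α_j) = 8·9 = 72 ≡ 7 (mod 13).
Step 5: correct position 1: c_1 = r_1 − e = 3 − 7 ≡ 9 (mod 13). Hence c = [9, 2, 7, 10, 12].
  Check: interpolating c through the α_i gives m(x) = 1 + 4·x (degree < 2) with m(α_i) = c_i for every i, so c is indeed a codeword.


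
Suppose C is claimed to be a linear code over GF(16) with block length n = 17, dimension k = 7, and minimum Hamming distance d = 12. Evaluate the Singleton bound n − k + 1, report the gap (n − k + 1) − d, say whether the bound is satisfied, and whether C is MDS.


Singleton RHS = n − k + 1 = 11, slack = -1, bound violated (no such code; not MDS).

Singleton bound: d ≤ n − k + 1.
Here n = 17, k = 7, so n − k + 1 = 11.
Given d = 12, check d ≤ 11: NO.
Slack = (n − k + 1) − d = -1.
The slack is negative: d = 12 exceeds n − k + 1 = 11 by 1, so the Singleton bound is violated and no linear [17, 7, 12]_16 code can exist. In particular it is not MDS (MDS requires d = n − k + 1 exactly).
Description: the claimed parameters are [17, 7, 12]_16; such a code would be impossible (violates the Singleton bound).


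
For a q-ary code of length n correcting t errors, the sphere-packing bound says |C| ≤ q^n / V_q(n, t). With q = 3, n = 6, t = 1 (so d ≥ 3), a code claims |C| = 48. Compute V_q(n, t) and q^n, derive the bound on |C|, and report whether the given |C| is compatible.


V_q(n, t) = 13, q^n = 729, Hamming bound = 56, |C| = 48 ≤ bound (satisfied).

Step 1: Compute V_q(n, t) = Σ_{j=0}^1 C(n, j) (q−1)^j.
  j = 0: C(6,0)·(2)^0 = 1·1 = 1.
  j = 1: C(6,1)·(2)^1 = 6·2 = 12.
  V_q(n, t) = 1 + 12 = 13.
Step 2: q^n = 3^6 = 729.
Step 3: Hamming bound ⌊q^n / V_q(n,t)⌋ = ⌊729/13⌋ = 56.
Step 4: Compare |C| = 48 to 56: satisfied.
The claimed |C| lies below the Hamming bound.


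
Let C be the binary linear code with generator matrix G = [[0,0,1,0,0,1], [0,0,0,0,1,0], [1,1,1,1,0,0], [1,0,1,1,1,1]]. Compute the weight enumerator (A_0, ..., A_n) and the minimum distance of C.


Weight distribution: A_0 = 1, A_1 = 1, A_2 = 4, A_3 = 4, A_4 = 3, A_5 = 3. Minimum distance d = 1.

Enumerate all 2^4 = 16 messages m ∈ F_2^4.
For each, compute codeword c = mG in F_2^6, then tally its weight.
  m = 0000 → c = 000000, weight = 0.
  m = 1000 → c = 001001, weight = 2.
  m = 0100 → c = 000010, weight = 1.
  m = 1100 → c = 001011, weight = 3.
  m = 0010 → c = 111100, weight = 4.
  m = 1010 → c = 110101, weight = 4.
  m = 0110 → c = 111110, weight = 5.
  m = 1110 → c = 110111, weight = 5.
  m = 0001 → c = 101111, weight = 5.
  m = 1001 → c = 100110, weight = 3.
  m = 0101 → c = 101101, weight = 4.
  m = 1101 → c = 100100, weight = 2.
  m = 0011 → c = 010011, weight = 3.
  m = 1011 → c = 011010, weight = 3.
  m = 0111 → c = 010001, weight = 2.
  m = 1111 → c = 011000, weight = 2.
Tally weights:
  weight 0: 1 codewords.
  weight 1: 1 codewords.
  weight 2: 4 codewords.
  weight 3: 4 codewords.
  weight 4: 3 codewords.
  weight 5: 3 codewords.
Minimum distance d = smallest w > 0 with A_w > 0 = 1.
Sanity: Σ A_w = 16 = 2^4 = 16 ✓.


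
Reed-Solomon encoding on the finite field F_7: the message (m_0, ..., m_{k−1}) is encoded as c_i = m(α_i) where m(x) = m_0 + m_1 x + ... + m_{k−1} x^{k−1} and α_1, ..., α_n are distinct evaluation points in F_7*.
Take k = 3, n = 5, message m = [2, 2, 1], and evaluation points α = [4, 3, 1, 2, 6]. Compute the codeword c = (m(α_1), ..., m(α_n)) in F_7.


c = [5, 3, 5, 3, 1]

Message polynomial: m(x) = 2 + 2·x + 1·x^2 (mod 7).
For each evaluation point α_i, compute m(α_i) mod 7:
  α_1 = 4: Horner steps 1 → 6 → 5, so m(4) = 5.
  α_2 = 3: Horner steps 1 → 5 → 3, so m(3) = 3.
  α_3 = 1: Horner steps 1 → 3 → 5, so m(1) = 5.
  α_4 = 2: Horner steps 1 → 4 → 3, so m(2) = 3.
  α_5 = 6: Horner steps 1 → 1 → 1, so m(6) = 1.
Codeword c = [5, 3, 5, 3, 1] ∈ F_7^5.


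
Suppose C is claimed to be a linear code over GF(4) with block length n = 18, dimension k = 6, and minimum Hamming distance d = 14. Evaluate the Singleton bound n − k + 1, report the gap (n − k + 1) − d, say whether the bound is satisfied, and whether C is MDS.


Singleton RHS = n − k + 1 = 13, slack = -1, bound violated (no such code; not MDS).

Singleton bound: d ≤ n − k + 1.
Here n = 18, k = 6, so n − k + 1 = 13.
Given d = 14, check d ≤ 13: NO.
Slack = (n − k + 1) − d = -1.
The slack is negative: d = 14 exceeds n − k + 1 = 13 by 1, so the Singleton bound is violated and no linear [18, 6, 14]_4 code can exist. In particular it is not MDS (MDS requires d = n − k + 1 exactly).
Description: the claimed parameters are [18, 6, 14]_4; such a code would be impossible (violates the Singleton bound).


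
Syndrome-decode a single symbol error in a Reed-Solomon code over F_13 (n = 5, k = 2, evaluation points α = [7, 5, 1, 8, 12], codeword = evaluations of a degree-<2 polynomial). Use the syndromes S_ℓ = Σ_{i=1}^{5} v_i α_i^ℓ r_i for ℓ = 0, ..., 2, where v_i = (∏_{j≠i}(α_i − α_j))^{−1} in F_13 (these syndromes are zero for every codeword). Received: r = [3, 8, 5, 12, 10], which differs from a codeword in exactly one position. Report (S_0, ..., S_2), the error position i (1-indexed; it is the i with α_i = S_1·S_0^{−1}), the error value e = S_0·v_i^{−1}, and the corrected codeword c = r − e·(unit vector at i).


S = (10, 2, 3), error at position 4, error magnitude e = 5, c = [3, 8, 5, 7, 10].

Step 1: column multipliers v_i = (∏_{j≠i}(α_i − α_j))^{−1} mod 13.
  i = 1 (α = 7): (7−5)(7−1)(7−8)(7−12) = 2·6·(−1)·(−5) = 60 ≡ 8, so v_1 = 8^{−1} = 5 (mod 13).
  i = 2 (α = 5): (5−7)(5−1)(5−8)(5−12) = (−2)·4·(−3)·(−7) = −168 ≡ 1, so v_2 = 1^{−1} = 1 (mod 13).
  i = 3 (α = 1): (1−7)(1−5)(1−8)(1−12) = (−6)·(−4)·(−7)·(−11) = 1848 ≡ 2, so v_3 = 2^{−1} = 7 (mod 13).
  i = 4 (α = 8): (8−7)(8−5)(8−1)(8−12) = 1·3·7·(−4) = −84 ≡ 7, so v_4 = 7^{−1} = 2 (mod 13).
  i = 5 (α = 12): (12−7)(12−5)(12−1)(12−8) = 5·7·11·4 = 1540 ≡ 6, so v_5 = 6^{−1} = 11 (mod 13).
  v = [5, 1, 7, 2, 11].
Step 2: syndromes of r = [3, 8, 5, 12, 10] (all sums mod 13).
  S_0 = Σ v_i r_i = 5·3 + 1·8 + 7·5 + 2·12 + 11·10 = 192 ≡ 10.
  S_1 = Σ v_i α_i r_i = 5·7·3 + 1·5·8 + 7·1·5 + 2·8·12 + 11·12·10 = 1692 ≡ 2.
  α_i^2 mod 13 = [10, 12, 1, 12, 1].
  S_2 = Σ v_i α_i^2 r_i = 5·10·3 + 1·12·8 + 7·1·5 + 2·12·12 + 11·1·10 = 679 ≡ 3.
  S = (10, 2, 3) ≠ 0, so r is not a codeword (an error is present).
Step 3: locate the error. For a single error e at position i, S_ℓ = v_i·e·α_i^ℓ, so α_err = S_1/S_0.
  S_0^{−1} = 10^{−1} = 4 (mod 13), so α_err = 2·4 = 8 ≡ 8 = α_4. Error position i = 4.
  Consistency check: S_2/S_1 = 3·7 = 21 ≡ 8 = α_err ✓ (single-error assumption holds).
Step 4: error magnitude e = S_0/v_4 = S_0·∏_{j≠4}(α_4 − α_j) = 10·7 = 70 ≡ 5 (mod 13).
Step 5: correct position 4: c_4 = r_4 − e = 12 − 5 ≡ 7 (mod 13). Hence c = [3, 8, 5, 7, 10].
  Check: interpolating c through the α_i gives m(x) = 1 + 4·x (degree < 2) with m(α_i) = c_i for every i, so c is indeed a codeword.


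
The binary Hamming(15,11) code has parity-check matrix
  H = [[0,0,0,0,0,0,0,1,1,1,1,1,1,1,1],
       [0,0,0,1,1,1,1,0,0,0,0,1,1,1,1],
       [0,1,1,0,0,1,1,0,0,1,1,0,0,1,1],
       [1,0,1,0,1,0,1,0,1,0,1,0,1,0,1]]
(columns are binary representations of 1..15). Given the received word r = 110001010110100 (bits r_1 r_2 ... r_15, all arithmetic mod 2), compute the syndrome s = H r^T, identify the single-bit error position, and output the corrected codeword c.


s = (0, 0, 0, 1)^T, error position = 1, corrected codeword c = 010001010110100

Compute s = H r^T mod 2 one row at a time:
  s_1 = 1 + 0 + 1 + 1 + 0 + 1 + 0 + 0 = 4 ≡ 0 (mod 2).
  s_2 = 0 + 0 + 1 + 0 + 0 + 1 + 0 + 0 = 2 ≡ 0 (mod 2).
  s_3 = 1 + 0 + 1 + 0 + 1 + 1 + 0 + 0 = 4 ≡ 0 (mod 2).
  s_4 = 1 + 0 + 0 + 0 + 0 + 1 + 1 + 0 = 3 ≡ 1 (mod 2).
s = (0, 0, 0, 1)^T — this equals column 1 of H (binary 0001), so error is at position 1.
Correct: flip bit 1 of r = 110001010110100 to get c = 010001010110100.


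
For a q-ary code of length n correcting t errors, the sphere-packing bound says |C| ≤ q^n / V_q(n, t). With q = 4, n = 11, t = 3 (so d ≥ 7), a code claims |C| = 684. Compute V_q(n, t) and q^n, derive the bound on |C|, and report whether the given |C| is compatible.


V_q(n, t) = 4984, q^n = 4194304, Hamming bound = 841, |C| = 684 ≤ bound (satisfied).

Step 1: Compute V_q(n, t) = Σ_{j=0}^3 C(n, j) (q−1)^j.
  j = 0: C(11,0)·(3)^0 = 1·1 = 1.
  j = 1: C(11,1)·(3)^1 = 11·3 = 33.
  j = 2: C(11,2)·(3)^2 = 55·9 = 495.
  j = 3: C(11,3)·(3)^3 = 165·27 = 4455.
  V_q(n, t) = 1 + 33 + 495 + 4455 = 4984.
Step 2: q^n = 4^11 = 4194304.
Step 3: Hamming bound ⌊q^n / V_q(n,t)⌋ = ⌊4194304/4984⌋ = 841.
Step 4: Compare |C| = 684 to 841: satisfied.
The claimed |C| lies below the Hamming bound.


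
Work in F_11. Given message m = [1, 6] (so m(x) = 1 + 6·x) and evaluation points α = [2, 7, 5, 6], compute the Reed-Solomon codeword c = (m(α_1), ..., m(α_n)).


c = [2, 10, 9, 4]

Message polynomial: m(x) = 1 + 6·x (mod 11).
For each evaluation point α_i, compute m(α_i) mod 11:
  α_1 = 2: Horner steps 6 → 2, so m(2) = 2.
  α_2 = 7: Horner steps 6 → 10, so m(7) = 10.
  α_3 = 5: Horner steps 6 → 9, so m(5) = 9.
  α_4 = 6: Horner steps 6 → 4, so m(6) = 4.
Codeword c = [2, 10, 9, 4] ∈ F_11^4.


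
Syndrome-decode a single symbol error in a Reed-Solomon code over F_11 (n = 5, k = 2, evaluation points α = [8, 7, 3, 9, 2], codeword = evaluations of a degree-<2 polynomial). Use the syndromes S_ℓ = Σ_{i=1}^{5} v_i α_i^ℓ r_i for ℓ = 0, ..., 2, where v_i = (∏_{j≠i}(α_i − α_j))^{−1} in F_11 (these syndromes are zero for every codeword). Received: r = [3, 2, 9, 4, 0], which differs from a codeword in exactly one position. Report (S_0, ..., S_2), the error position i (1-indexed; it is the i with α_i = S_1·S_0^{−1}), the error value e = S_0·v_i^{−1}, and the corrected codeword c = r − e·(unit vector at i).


S = (3, 6, 1), error at position 5, error magnitude e = 3, c = [3, 2, 9, 4, 8].

Step 1: column multipliers v_i = (∏_{j≠i}(α_i − α_j))^{−1} mod 11.
  i = 1 (α = 8): (8−7)(8−3)(8−9)(8−2) = 1·5·(−1)·6 = −30 ≡ 3, so v_1 = 3^{−1} = 4 (mod 11).
  i = 2 (α = 7): (7−8)(7−3)(7−9)(7−2) = (−1)·4·(−2)·5 = 40 ≡ 7, so v_2 = 7^{−1} = 8 (mod 11).
  i = 3 (α = 3): (3−8)(3−7)(3−9)(3−2) = (−5)·(−4)·(−6)·1 = −120 ≡ 1, so v_3 = 1^{−1} = 1 (mod 11).
  i = 4 (α = 9): (9−8)(9−7)(9−3)(9−2) = 1·2·6·7 = 84 ≡ 7, so v_4 = 7^{−1} = 8 (mod 11).
  i = 5 (α = 2): (2−8)(2−7)(2−3)(2−9) = (−6)·(−5)·(−1)·(−7) = 210 ≡ 1, so v_5 = 1^{−1} = 1 (mod 11).
  v = [4, 8, 1, 8, 1].
Step 2: syndromes of r = [3, 2, 9, 4, 0] (all sums mod 11).
  S_0 = Σ v_i r_i = 4·3 + 8·2 + 1·9 + 8·4 + 1·0 = 69 ≡ 3.
  S_1 = Σ v_i α_i r_i = 4·8·3 + 8·7·2 + 1·3·9 + 8·9·4 + 1·2·0 = 523 ≡ 6.
  α_i^2 mod 11 = [9, 5, 9, 4, 4].
  S_2 = Σ v_i α_i^2 r_i = 4·9·3 + 8·5·2 + 1·9·9 + 8·4·4 + 1·4·0 = 397 ≡ 1.
  S = (3, 6, 1) ≠ 0, so r is not a codeword (an error is present).
Step 3: locate the error. For a single error e at position i, S_ℓ = v_i·e·α_i^ℓ, so α_err = S_1/S_0.
  S_0^{−1} = 3^{−1} = 4 (mod 11), so α_err = 6·4 = 24 ≡ 2 = α_5. Error position i = 5.
  Consistency check: S_2/S_1 = 1·2 = 2 ≡ 2 = α_err ✓ (single-error assumption holds).
Step 4: error magnitude e = S_0/v_5 = S_0·∏_{j≠5}(α_5 − α_j) = 3·1 = 3 ≡ 3 (mod 11).
Step 5: correct position 5: c_5 = r_5 − e = 0 − 3 ≡ 8 (mod 11). Hence c = [3, 2, 9, 4, 8].
  Check: interpolating c through the α_i gives m(x) = 6 + 1·x (degree < 2) with m(α_i) = c_i for every i, so c is indeed a codeword.


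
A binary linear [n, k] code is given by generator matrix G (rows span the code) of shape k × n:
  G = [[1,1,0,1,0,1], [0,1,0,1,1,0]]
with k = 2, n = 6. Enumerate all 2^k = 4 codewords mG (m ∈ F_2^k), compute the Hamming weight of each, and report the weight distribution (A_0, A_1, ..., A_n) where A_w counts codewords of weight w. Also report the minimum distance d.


Weight distribution: A_0 = 1, A_3 = 2, A_4 = 1. Minimum distance d = 3.

Enumerate all 2^2 = 4 messages m ∈ F_2^2.
For each, compute codeword c = mG in F_2^6, then tally its weight.
  m = 00 → c = 000000, weight = 0.
  m = 10 → c = 110101, weight = 4.
  m = 01 → c = 010110, weight = 3.
  m = 11 → c = 100011, weight = 3.
Tally weights:
  weight 0: 1 codewords.
  weight 3: 2 codewords.
  weight 4: 1 codewords.
Minimum distance d = smallest w > 0 with A_w > 0 = 3.
Sanity: Σ A_w = 4 = 2^2 = 4 ✓.


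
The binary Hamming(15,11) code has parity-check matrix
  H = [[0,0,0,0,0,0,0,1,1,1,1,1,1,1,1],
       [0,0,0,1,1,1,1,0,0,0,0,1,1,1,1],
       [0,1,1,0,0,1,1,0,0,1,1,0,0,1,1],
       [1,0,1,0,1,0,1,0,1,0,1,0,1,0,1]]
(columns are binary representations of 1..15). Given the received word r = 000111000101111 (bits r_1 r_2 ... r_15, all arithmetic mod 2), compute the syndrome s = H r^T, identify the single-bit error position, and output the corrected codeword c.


s = (1, 1, 0, 1)^T, error position = 13, corrected codeword c = 000111000101011

Compute s = H r^T mod 2 one row at a time:
  s_1 = 0 + 0 + 1 + 0 + 1 + 1 + 1 + 1 = 5 ≡ 1 (mod 2).
  s_2 = 1 + 1 + 1 + 0 + 1 + 1 + 1 + 1 = 7 ≡ 1 (mod 2).
  s_3 = 0 + 0 + 1 + 0 + 1 + 0 + 1 + 1 = 4 ≡ 0 (mod 2).
  s_4 = 0 + 0 + 1 + 0 + 0 + 0 + 1 + 1 = 3 ≡ 1 (mod 2).
s = (1, 1, 0, 1)^T — this equals column 13 of H (binary 1101), so error is at position 13.
Correct: flip bit 13 of r = 000111000101111 to get c = 000111000101011.


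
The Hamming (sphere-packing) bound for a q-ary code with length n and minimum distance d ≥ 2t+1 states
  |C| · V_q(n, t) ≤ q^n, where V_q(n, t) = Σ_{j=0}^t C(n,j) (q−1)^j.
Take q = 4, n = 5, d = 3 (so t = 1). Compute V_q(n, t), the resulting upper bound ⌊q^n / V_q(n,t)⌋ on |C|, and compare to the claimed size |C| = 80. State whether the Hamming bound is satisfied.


V_q(n, t) = 16, q^n = 1024, Hamming bound = 64, |C| = 80 > bound (violated).

Step 1: Compute V_q(n, t) = Σ_{j=0}^1 C(n, j) (q−1)^j.
  j = 0: C(5,0)·(3)^0 = 1·1 = 1.
  j = 1: C(5,1)·(3)^1 = 5·3 = 15.
  V_q(n, t) = 1 + 15 = 16.
Step 2: q^n = 4^5 = 1024.
Step 3: Hamming bound ⌊q^n / V_q(n,t)⌋ = ⌊1024/16⌋ = 64.
Step 4: Compare |C| = 80 to 64: violated.
The claimed |C| lies above the Hamming bound, so no 4-ary code of length 5 with d ≥ 3 can have 80 codewords.


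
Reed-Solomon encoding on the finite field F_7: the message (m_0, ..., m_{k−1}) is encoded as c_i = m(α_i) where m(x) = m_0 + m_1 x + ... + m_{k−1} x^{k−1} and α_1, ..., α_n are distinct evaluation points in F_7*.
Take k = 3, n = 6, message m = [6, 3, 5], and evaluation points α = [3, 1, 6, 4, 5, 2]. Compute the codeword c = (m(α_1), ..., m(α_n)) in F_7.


c = [4, 0, 1, 0, 6, 4]

Message polynomial: m(x) = 6 + 3·x + 5·x^2 (mod 7).
For each evaluation point α_i, compute m(α_i) mod 7:
  α_1 = 3: Horner steps 5 → 4 → 4, so m(3) = 4.
  α_2 = 1: Horner steps 5 → 1 → 0, so m(1) = 0.
  α_3 = 6: Horner steps 5 → 5 → 1, so m(6) = 1.
  α_4 = 4: Horner steps 5 → 2 → 0, so m(4) = 0.
  α_5 = 5: Horner steps 5 → 0 → 6, so m(5) = 6.
  α_6 = 2: Horner steps 5 → 6 → 4, so m(2) = 4.
Codeword c = [4, 0, 1, 0, 6, 4] ∈ F_7^6.
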